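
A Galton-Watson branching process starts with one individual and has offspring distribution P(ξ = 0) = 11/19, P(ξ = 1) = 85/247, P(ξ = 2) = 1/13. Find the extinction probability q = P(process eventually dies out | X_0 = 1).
q = 1

Mean offspring μ = 0·11/19 + 1·85/247 + 2·1/13 = 123/247 ≤ 1. For μ ≤ 1 with offspring not concentrated at 1, the Galton-Watson process goes extinct almost surely, so q = 1.
(Algebraic check: The pgf is f(s) = 11/19 + 85/247·s + 1/13·s². The extinction probability q is the smallest fixed point of f in [0, 1]. Setting s = f(s):
  1/13·s² + (85/247 − 1)·s + 11/19 = 0
  1/13·s² − (11/19 + 1/13)·s + 11/19 = 0
which factors as (s − 1)·(1/13·s − 11/19) = 0, giving roots s = 1 and s = (11/19)/(1/13) = 143/19. Since 143/19 ≥ 1, the smallest root in [0, 1] is s = 1.)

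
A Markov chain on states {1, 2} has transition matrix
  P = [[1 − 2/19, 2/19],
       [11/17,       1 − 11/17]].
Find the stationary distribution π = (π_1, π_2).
π_1 = 209/243, π_2 = 34/243

Solve πP = π with π_1 + π_2 = 1. From πP = π: π_1 · (1 − 2/19) + π_2 · 11/17 = π_1 ⇒ π_2 · 11/17 = π_1 · 2/19 ⇒ π_2/π_1 = (2/19)/(11/17) = 34/209. Together with π_1 + π_2 = 1:
  π_1 = (11/17)/(2/19 + 11/17) = (11/17)/(243/323) = 209/243,
  π_2 = (2/19)/(2/19 + 11/17) = (2/19)/(243/323) = 34/243.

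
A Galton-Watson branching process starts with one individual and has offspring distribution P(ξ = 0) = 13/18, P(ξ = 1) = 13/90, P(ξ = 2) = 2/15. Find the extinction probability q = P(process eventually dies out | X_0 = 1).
q = 1

Mean offspring μ = 0·13/18 + 1·13/90 + 2·2/15 = 37/90 ≤ 1. For μ ≤ 1 with offspring not concentrated at 1, the Galton-Watson process goes extinct almost surely, so q = 1.
(Algebraic check: The pgf is f(s) = 13/18 + 13/90·s + 2/15·s². The extinction probability q is the smallest fixed point of f in [0, 1]. Setting s = f(s):
  2/15·s² + (13/90 − 1)·s + 13/18 = 0
  2/15·s² − (13/18 + 2/15)·s + 13/18 = 0
which factors as (s − 1)·(2/15·s − 13/18) = 0, giving roots s = 1 and s = (13/18)/(2/15) = 65/12. Since 65/12 ≥ 1, the smallest root in [0, 1] is s = 1.)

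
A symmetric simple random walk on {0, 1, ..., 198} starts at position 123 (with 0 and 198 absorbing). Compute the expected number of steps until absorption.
E[τ | X_0 = 123] = 9225

Let v_k = E[τ | X_0 = k]. Boundary: v_0 = v_198 = 0. Recurrence: v_k = 1 + (v_{k-1} + v_{k+1})/2 for 1 ≤ k ≤ 197. The particular solution to v_k − (v_{k-1} + v_{k+1})/2 = 1 is v_k = −k^2. Adding homogeneous solution A + B k and matching boundaries gives v_k = k (198 − k). Substituting k = 123: v_123 = 123 · 75 = 9225.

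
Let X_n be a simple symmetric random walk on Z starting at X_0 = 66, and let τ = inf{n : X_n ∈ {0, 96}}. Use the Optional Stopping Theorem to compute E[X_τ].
E[X_τ] = 66

X_n is a martingale and τ is a bounded-mean stopping time (indeed τ is finite a.s. with bounded expectation since the walk is in a bounded region). By the OST, E[X_τ] = E[X_0] = 66. Equivalently: E[X_τ] = 96 · P(hit 96 first) + 0 · P(hit 0 first) = 96 · (66/96) = 66.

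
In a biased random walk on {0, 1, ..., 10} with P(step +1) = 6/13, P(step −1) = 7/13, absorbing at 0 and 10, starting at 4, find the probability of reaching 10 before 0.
P(hit 10 before 0) = (1 − (7/6)^4) / (1 − (7/6)^10) = 3965760/17077621

Let u_k denote P(reach 10 before 0 | start at k). Boundary: u_0 = 0, u_10 = 1. Recurrence: u_k = 6/13·u_{k+1} + 7/13·u_{k-1} for 1 ≤ k ≤ 9. Try u_k = A + B·r^k with r = q/p = (7/13)/(6/13) = 7/6. Substitution satisfies the recurrence; boundary conditions give:
  u_k = (1 − r^k) / (1 − r^N) = (1 − (7/6)^4) / (1 − (7/6)^10) = 3965760/17077621.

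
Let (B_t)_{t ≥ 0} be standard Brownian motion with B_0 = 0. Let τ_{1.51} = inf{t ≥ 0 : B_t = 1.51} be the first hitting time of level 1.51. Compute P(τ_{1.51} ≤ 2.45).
P(τ_{1.51} ≤ 2.45) = 2(1 − Φ(1.51/√2.45)) = 2(1 − Φ(0.9647)) ≈ 0.3347

By the reflection principle for standard BM, P(τ_b ≤ t) = 2 · P(B_t ≥ b). Since B_t ~ N(0, t), P(B_t ≥ 1.51) = 1 − Φ(1.51/√t) = 1 − Φ(1.51/√2.45) = 1 − Φ(0.9647) ≈ 0.16735. Doubling: P(τ_{1.51} ≤ 2.45) ≈ 2 · 0.16735 = 0.33470 ≈ 0.3347.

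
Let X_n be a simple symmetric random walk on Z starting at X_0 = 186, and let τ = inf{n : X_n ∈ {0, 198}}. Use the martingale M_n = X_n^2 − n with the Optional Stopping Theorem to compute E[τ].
E[τ] = 2232

M_n = X_n^2 − n is a martingale (since E[X_{n+1}^2 | F_n] = X_n^2 + 1). By OST (τ has finite mean in a bounded region), E[M_τ] = E[M_0] = X_0^2 − 0 = 186^2 = 34596. Also E[M_τ] = E[X_τ^2] − E[τ]. The walk exits at 0 or 198, with P(hit 198 first) = 186/198, so E[X_τ^2] = 198^2 · 186/198 + 0 = 36828. Thus E[τ] = E[X_τ^2] − E[M_τ] = 36828 − 34596 = 2232 = 186(198 − 186) = 2232.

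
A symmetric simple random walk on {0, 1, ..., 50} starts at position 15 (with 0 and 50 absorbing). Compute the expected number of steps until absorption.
E[τ | X_0 = 15] = 525

Let v_k = E[τ | X_0 = k]. Boundary: v_0 = v_50 = 0. Recurrence: v_k = 1 + (v_{k-1} + v_{k+1})/2 for 1 ≤ k ≤ 49. The particular solution to v_k − (v_{k-1} + v_{k+1})/2 = 1 is v_k = −k^2. Adding homogeneous solution A + B k and matching boundaries gives v_k = k (50 − k). Substituting k = 15: v_15 = 15 · 35 = 525.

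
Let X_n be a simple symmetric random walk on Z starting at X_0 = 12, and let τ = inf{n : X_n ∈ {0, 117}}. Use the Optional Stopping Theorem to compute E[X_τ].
E[X_τ] = 12

X_n is a martingale and τ is a bounded-mean stopping time (indeed τ is finite a.s. with bounded expectation since the walk is in a bounded region). By the OST, E[X_τ] = E[X_0] = 12. Equivalently: E[X_τ] = 117 · P(hit 117 first) + 0 · P(hit 0 first) = 117 · (12/117) = 12.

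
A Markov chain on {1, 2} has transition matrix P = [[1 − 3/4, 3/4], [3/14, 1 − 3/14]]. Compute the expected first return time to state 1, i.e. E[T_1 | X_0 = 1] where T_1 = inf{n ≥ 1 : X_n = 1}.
E[T_1 | X_0 = 1] = 1/π_1 = 9/2

For an irreducible recurrent Markov chain with stationary distribution π, E[T_i | X_0 = i] = 1/π_i (Kac's formula). Here π_1 = (3/14)/(3/4 + 3/14) = (3/14)/(27/28) = 2/9, so E[T_1 | X_0 = 1] = 1/π_1 = (3/4 + 3/14)/(3/14) = (27/28)/(3/14) = 9/2.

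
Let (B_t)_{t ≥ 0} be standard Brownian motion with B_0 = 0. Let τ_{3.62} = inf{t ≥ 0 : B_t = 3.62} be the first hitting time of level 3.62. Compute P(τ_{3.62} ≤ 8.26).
P(τ_{3.62} ≤ 8.26) = 2(1 − Φ(3.62/√8.26)) = 2(1 − Φ(1.2596)) ≈ 0.2078

By the reflection principle for standard BM, P(τ_b ≤ t) = 2 · P(B_t ≥ b). Since B_t ~ N(0, t), P(B_t ≥ 3.62) = 1 − Φ(3.62/√t) = 1 − Φ(3.62/√8.26) = 1 − Φ(1.2596) ≈ 0.10391. Doubling: P(τ_{3.62} ≤ 8.26) ≈ 2 · 0.10391 = 0.20782 ≈ 0.2078.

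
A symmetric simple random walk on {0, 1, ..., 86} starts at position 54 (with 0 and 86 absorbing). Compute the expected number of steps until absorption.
E[τ | X_0 = 54] = 1728

Let v_k = E[τ | X_0 = k]. Boundary: v_0 = v_86 = 0. Recurrence: v_k = 1 + (v_{k-1} + v_{k+1})/2 for 1 ≤ k ≤ 85. The particular solution to v_k − (v_{k-1} + v_{k+1})/2 = 1 is v_k = −k^2. Adding homogeneous solution A + B k and matching boundaries gives v_k = k (86 − k). Substituting k = 54: v_54 = 54 · 32 = 1728.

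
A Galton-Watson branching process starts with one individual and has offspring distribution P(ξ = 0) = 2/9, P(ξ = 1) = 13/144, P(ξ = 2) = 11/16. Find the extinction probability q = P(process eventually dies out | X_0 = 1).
q = 32/99

The pgf is f(s) = 2/9 + 13/144·s + 11/16·s². The extinction probability q is the smallest fixed point of f in [0, 1]. Setting s = f(s):
  11/16·s² + (13/144 − 1)·s + 2/9 = 0
  11/16·s² − (2/9 + 11/16)·s + 2/9 = 0
which factors as (s − 1)·(11/16·s − 2/9) = 0, giving roots s = 1 and s = (2/9)/(11/16) = 32/99.
Mean offspring μ = 13/144 + 2·11/16 = 211/144 > 1 (supercritical), so q < 1. The extinction probability is the smaller root: q = (2/9)/(11/16) = 32/99.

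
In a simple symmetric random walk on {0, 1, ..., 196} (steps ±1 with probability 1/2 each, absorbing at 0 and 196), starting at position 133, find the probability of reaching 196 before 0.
P(hit 196 before 0) = 133/196 = 19/28

Let u_k = P(hit 196 before 0 | start at k). Then u_0 = 0, u_196 = 1, and u_k = u_{k-1}/2 + u_{k+1}/2 for 1 ≤ k ≤ 195. This harmonic recurrence is solved by u_k = k/196, giving u_133 = 133/196 = 19/28.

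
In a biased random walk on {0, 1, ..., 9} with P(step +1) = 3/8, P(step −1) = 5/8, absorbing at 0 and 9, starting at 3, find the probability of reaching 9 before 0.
P(hit 9 before 0) = (1 − (5/3)^3) / (1 − (5/3)^9) = 729/19729

Let u_k denote P(reach 9 before 0 | start at k). Boundary: u_0 = 0, u_9 = 1. Recurrence: u_k = 3/8·u_{k+1} + 5/8·u_{k-1} for 1 ≤ k ≤ 8. Try u_k = A + B·r^k with r = q/p = (5/8)/(3/8) = 5/3. Substitution satisfies the recurrence; boundary conditions give:
  u_k = (1 − r^k) / (1 − r^N) = (1 − (5/3)^3) / (1 − (5/3)^9) = 729/19729.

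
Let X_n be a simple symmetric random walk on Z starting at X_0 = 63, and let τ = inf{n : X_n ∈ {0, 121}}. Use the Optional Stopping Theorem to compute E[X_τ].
E[X_τ] = 63

X_n is a martingale and τ is a bounded-mean stopping time (indeed τ is finite a.s. with bounded expectation since the walk is in a bounded region). By the OST, E[X_τ] = E[X_0] = 63. Equivalently: E[X_τ] = 121 · P(hit 121 first) + 0 · P(hit 0 first) = 121 · (63/121) = 63.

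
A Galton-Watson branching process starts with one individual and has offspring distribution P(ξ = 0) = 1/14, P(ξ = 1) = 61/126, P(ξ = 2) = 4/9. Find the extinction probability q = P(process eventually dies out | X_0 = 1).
q = 9/56

The pgf is f(s) = 1/14 + 61/126·s + 4/9·s². The extinction probability q is the smallest fixed point of f in [0, 1]. Setting s = f(s):
  4/9·s² + (61/126 − 1)·s + 1/14 = 0
  4/9·s² − (1/14 + 4/9)·s + 1/14 = 0
which factors as (s − 1)·(4/9·s − 1/14) = 0, giving roots s = 1 and s = (1/14)/(4/9) = 9/56.
Mean offspring μ = 61/126 + 2·4/9 = 173/126 > 1 (supercritical), so q < 1. The extinction probability is the smaller root: q = (1/14)/(4/9) = 9/56.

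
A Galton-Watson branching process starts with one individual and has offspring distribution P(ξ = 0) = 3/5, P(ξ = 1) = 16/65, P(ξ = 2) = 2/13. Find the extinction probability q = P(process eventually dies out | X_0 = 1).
q = 1

Mean offspring μ = 0·3/5 + 1·16/65 + 2·2/13 = 36/65 ≤ 1. For μ ≤ 1 with offspring not concentrated at 1, the Galton-Watson process goes extinct almost surely, so q = 1.
(Algebraic check: The pgf is f(s) = 3/5 + 16/65·s + 2/13·s². The extinction probability q is the smallest fixed point of f in [0, 1]. Setting s = f(s):
  2/13·s² + (16/65 − 1)·s + 3/5 = 0
  2/13·s² − (3/5 + 2/13)·s + 3/5 = 0
which factors as (s − 1)·(2/13·s − 3/5) = 0, giving roots s = 1 and s = (3/5)/(2/13) = 39/10. Since 39/10 ≥ 1, the smallest root in [0, 1] is s = 1.)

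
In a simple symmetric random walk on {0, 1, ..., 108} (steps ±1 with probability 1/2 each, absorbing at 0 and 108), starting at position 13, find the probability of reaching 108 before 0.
P(hit 108 before 0) = 13/108

Let u_k = P(hit 108 before 0 | start at k). Then u_0 = 0, u_108 = 1, and u_k = u_{k-1}/2 + u_{k+1}/2 for 1 ≤ k ≤ 107. This harmonic recurrence is solved by u_k = k/108, giving u_13 = 13/108.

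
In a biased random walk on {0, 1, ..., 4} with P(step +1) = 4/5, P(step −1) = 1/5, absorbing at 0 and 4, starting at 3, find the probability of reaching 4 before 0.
P(hit 4 before 0) = (1 − (1/4)^3) / (1 − (1/4)^4) = 84/85

Let u_k denote P(reach 4 before 0 | start at k). Boundary: u_0 = 0, u_4 = 1. Recurrence: u_k = 4/5·u_{k+1} + 1/5·u_{k-1} for 1 ≤ k ≤ 3. Try u_k = A + B·r^k with r = q/p = (1/5)/(4/5) = 1/4. Substitution satisfies the recurrence; boundary conditions give:
  u_k = (1 − r^k) / (1 − r^N) = (1 − (1/4)^3) / (1 − (1/4)^4) = 84/85.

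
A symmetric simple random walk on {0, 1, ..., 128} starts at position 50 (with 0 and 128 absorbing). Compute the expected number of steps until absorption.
E[τ | X_0 = 50] = 3900

Let v_k = E[τ | X_0 = k]. Boundary: v_0 = v_128 = 0. Recurrence: v_k = 1 + (v_{k-1} + v_{k+1})/2 for 1 ≤ k ≤ 127. The particular solution to v_k − (v_{k-1} + v_{k+1})/2 = 1 is v_k = −k^2. Adding homogeneous solution A + B k and matching boundaries gives v_k = k (128 − k). Substituting k = 50: v_50 = 50 · 78 = 3900.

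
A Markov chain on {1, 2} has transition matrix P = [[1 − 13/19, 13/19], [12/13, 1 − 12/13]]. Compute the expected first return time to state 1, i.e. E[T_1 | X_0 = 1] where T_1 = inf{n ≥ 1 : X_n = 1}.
E[T_1 | X_0 = 1] = 1/π_1 = 397/228

For an irreducible recurrent Markov chain with stationary distribution π, E[T_i | X_0 = i] = 1/π_i (Kac's formula). Here π_1 = (12/13)/(13/19 + 12/13) = (12/13)/(397/247) = 228/397, so E[T_1 | X_0 = 1] = 1/π_1 = (13/19 + 12/13)/(12/13) = (397/247)/(12/13) = 397/228.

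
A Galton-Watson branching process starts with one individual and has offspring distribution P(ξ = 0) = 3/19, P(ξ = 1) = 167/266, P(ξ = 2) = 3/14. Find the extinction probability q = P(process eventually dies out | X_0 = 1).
q = 14/19

The pgf is f(s) = 3/19 + 167/266·s + 3/14·s². The extinction probability q is the smallest fixed point of f in [0, 1]. Setting s = f(s):
  3/14·s² + (167/266 − 1)·s + 3/19 = 0
  3/14·s² − (3/19 + 3/14)·s + 3/19 = 0
which factors as (s − 1)·(3/14·s − 3/19) = 0, giving roots s = 1 and s = (3/19)/(3/14) = 14/19.
Mean offspring μ = 167/266 + 2·3/14 = 281/266 > 1 (supercritical), so q < 1. The extinction probability is the smaller root: q = (3/19)/(3/14) = 14/19.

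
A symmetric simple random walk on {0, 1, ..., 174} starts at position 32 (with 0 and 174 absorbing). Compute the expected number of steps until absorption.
E[τ | X_0 = 32] = 4544

Let v_k = E[τ | X_0 = k]. Boundary: v_0 = v_174 = 0. Recurrence: v_k = 1 + (v_{k-1} + v_{k+1})/2 for 1 ≤ k ≤ 173. The particular solution to v_k − (v_{k-1} + v_{k+1})/2 = 1 is v_k = −k^2. Adding homogeneous solution A + B k and matching boundaries gives v_k = k (174 − k). Substituting k = 32: v_32 = 32 · 142 = 4544.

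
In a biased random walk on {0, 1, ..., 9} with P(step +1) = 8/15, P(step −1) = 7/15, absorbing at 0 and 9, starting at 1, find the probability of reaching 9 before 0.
P(hit 9 before 0) = (1 − (7/8)^1) / (1 − (7/8)^9) = 16777216/93864121

Let u_k denote P(reach 9 before 0 | start at k). Boundary: u_0 = 0, u_9 = 1. Recurrence: u_k = 8/15·u_{k+1} + 7/15·u_{k-1} for 1 ≤ k ≤ 8. Try u_k = A + B·r^k with r = q/p = (7/15)/(8/15) = 7/8. Substitution satisfies the recurrence; boundary conditions give:
  u_k = (1 − r^k) / (1 − r^N) = (1 − (7/8)^1) / (1 − (7/8)^9) = 16777216/93864121.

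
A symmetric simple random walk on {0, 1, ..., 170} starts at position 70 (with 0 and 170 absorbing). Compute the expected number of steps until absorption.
E[τ | X_0 = 70] = 7000

Let v_k = E[τ | X_0 = k]. Boundary: v_0 = v_170 = 0. Recurrence: v_k = 1 + (v_{k-1} + v_{k+1})/2 for 1 ≤ k ≤ 169. The particular solution to v_k − (v_{k-1} + v_{k+1})/2 = 1 is v_k = −k^2. Adding homogeneous solution A + B k and matching boundaries gives v_k = k (170 − k). Substituting k = 70: v_70 = 70 · 100 = 7000.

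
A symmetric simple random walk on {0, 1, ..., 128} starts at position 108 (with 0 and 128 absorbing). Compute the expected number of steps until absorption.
E[τ | X_0 = 108] = 2160

Let v_k = E[τ | X_0 = k]. Boundary: v_0 = v_128 = 0. Recurrence: v_k = 1 + (v_{k-1} + v_{k+1})/2 for 1 ≤ k ≤ 127. The particular solution to v_k − (v_{k-1} + v_{k+1})/2 = 1 is v_k = −k^2. Adding homogeneous solution A + B k and matching boundaries gives v_k = k (128 − k). Substituting k = 108: v_108 = 108 · 20 = 2160.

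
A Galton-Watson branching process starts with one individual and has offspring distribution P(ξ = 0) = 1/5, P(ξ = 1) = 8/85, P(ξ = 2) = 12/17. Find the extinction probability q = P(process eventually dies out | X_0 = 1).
q = 17/60

The pgf is f(s) = 1/5 + 8/85·s + 12/17·s². The extinction probability q is the smallest fixed point of f in [0, 1]. Setting s = f(s):
  12/17·s² + (8/85 − 1)·s + 1/5 = 0
  12/17·s² − (1/5 + 12/17)·s + 1/5 = 0
which factors as (s − 1)·(12/17·s − 1/5) = 0, giving roots s = 1 and s = (1/5)/(12/17) = 17/60.
Mean offspring μ = 8/85 + 2·12/17 = 128/85 > 1 (supercritical), so q < 1. The extinction probability is the smaller root: q = (1/5)/(12/17) = 17/60.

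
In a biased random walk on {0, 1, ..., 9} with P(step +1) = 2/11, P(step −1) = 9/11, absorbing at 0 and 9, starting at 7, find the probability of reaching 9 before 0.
P(hit 9 before 0) = (1 − (9/2)^7) / (1 − (9/2)^9) = 2733052/55345711

Let u_k denote P(reach 9 before 0 | start at k). Boundary: u_0 = 0, u_9 = 1. Recurrence: u_k = 2/11·u_{k+1} + 9/11·u_{k-1} for 1 ≤ k ≤ 8. Try u_k = A + B·r^k with r = q/p = (9/11)/(2/11) = 9/2. Substitution satisfies the recurrence; boundary conditions give:
  u_k = (1 − r^k) / (1 − r^N) = (1 − (9/2)^7) / (1 − (9/2)^9) = 2733052/55345711.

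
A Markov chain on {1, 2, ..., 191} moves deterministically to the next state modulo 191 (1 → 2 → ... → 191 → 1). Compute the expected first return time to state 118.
E[T_118 | X_0 = 118] = 191

The chain cycles deterministically, so starting at state 118 it returns in exactly 191 steps. Equivalently, the stationary distribution is uniform π_j = 1/191 for every state j, so by Kac's formula E[T_118] = 1/π_118 = 191.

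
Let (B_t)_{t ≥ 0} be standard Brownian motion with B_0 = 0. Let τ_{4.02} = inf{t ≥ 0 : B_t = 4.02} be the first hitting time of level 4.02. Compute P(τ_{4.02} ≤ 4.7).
P(τ_{4.02} ≤ 4.7) = 2(1 − Φ(4.02/√4.7)) = 2(1 − Φ(1.8543)) ≈ 0.0637

By the reflection principle for standard BM, P(τ_b ≤ t) = 2 · P(B_t ≥ b). Since B_t ~ N(0, t), P(B_t ≥ 4.02) = 1 − Φ(4.02/√t) = 1 − Φ(4.02/√4.7) = 1 − Φ(1.8543) ≈ 0.03185. Doubling: P(τ_{4.02} ≤ 4.7) ≈ 2 · 0.03185 = 0.06370 ≈ 0.0637.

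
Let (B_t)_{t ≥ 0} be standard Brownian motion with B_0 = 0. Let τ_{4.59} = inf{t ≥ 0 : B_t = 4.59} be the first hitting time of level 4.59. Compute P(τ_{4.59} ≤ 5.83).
P(τ_{4.59} ≤ 5.83) = 2(1 − Φ(4.59/√5.83)) = 2(1 − Φ(1.9010)) ≈ 0.0573

By the reflection principle for standard BM, P(τ_b ≤ t) = 2 · P(B_t ≥ b). Since B_t ~ N(0, t), P(B_t ≥ 4.59) = 1 − Φ(4.59/√t) = 1 − Φ(4.59/√5.83) = 1 − Φ(1.9010) ≈ 0.02865. Doubling: P(τ_{4.59} ≤ 5.83) ≈ 2 · 0.02865 = 0.05730 ≈ 0.0573.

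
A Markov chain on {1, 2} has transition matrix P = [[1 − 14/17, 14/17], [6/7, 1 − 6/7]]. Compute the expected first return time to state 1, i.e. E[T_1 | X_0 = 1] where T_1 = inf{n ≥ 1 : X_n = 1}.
E[T_1 | X_0 = 1] = 1/π_1 = 100/51

For an irreducible recurrent Markov chain with stationary distribution π, E[T_i | X_0 = i] = 1/π_i (Kac's formula). Here π_1 = (6/7)/(14/17 + 6/7) = (6/7)/(200/119) = 51/100, so E[T_1 | X_0 = 1] = 1/π_1 = (14/17 + 6/7)/(6/7) = (200/119)/(6/7) = 100/51.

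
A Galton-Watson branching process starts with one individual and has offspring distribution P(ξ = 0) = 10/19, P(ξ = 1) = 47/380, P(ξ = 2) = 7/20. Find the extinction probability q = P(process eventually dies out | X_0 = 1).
q = 1

Mean offspring μ = 0·10/19 + 1·47/380 + 2·7/20 = 313/380 ≤ 1. For μ ≤ 1 with offspring not concentrated at 1, the Galton-Watson process goes extinct almost surely, so q = 1.
(Algebraic check: The pgf is f(s) = 10/19 + 47/380·s + 7/20·s². The extinction probability q is the smallest fixed point of f in [0, 1]. Setting s = f(s):
  7/20·s² + (47/380 − 1)·s + 10/19 = 0
  7/20·s² − (10/19 + 7/20)·s + 10/19 = 0
which factors as (s − 1)·(7/20·s − 10/19) = 0, giving roots s = 1 and s = (10/19)/(7/20) = 200/133. Since 200/133 ≥ 1, the smallest root in [0, 1] is s = 1.)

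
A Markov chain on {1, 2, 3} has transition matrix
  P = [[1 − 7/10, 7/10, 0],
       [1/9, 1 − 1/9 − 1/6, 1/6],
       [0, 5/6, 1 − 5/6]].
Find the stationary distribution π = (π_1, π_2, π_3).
π = (25/214, 315/428, 63/428)

This is a birth-death chain on three states, which satisfies detailed balance: π_1 · P_{12} = π_2 · P_{21} and π_2 · P_{23} = π_3 · P_{32}.
From π_1 · 7/10 = π_2 · 1/9: π_2/π_1 = (7/10)/(1/9) = 63/10.
From π_2 · 1/6 = π_3 · 5/6: π_3/π_2 = (1/6)/(5/6) = 1/5.
Take π_1 proportional to 1; then unnormalized π = (1, 63/10, 63/50). Normalize by dividing by the sum 214/25:
  π = (25/214, 315/428, 63/428).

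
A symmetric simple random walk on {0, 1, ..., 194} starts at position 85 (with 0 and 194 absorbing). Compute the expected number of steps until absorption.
E[τ | X_0 = 85] = 9265

Let v_k = E[τ | X_0 = k]. Boundary: v_0 = v_194 = 0. Recurrence: v_k = 1 + (v_{k-1} + v_{k+1})/2 for 1 ≤ k ≤ 193. The particular solution to v_k − (v_{k-1} + v_{k+1})/2 = 1 is v_k = −k^2. Adding homogeneous solution A + B k and matching boundaries gives v_k = k (194 − k). Substituting k = 85: v_85 = 85 · 109 = 9265.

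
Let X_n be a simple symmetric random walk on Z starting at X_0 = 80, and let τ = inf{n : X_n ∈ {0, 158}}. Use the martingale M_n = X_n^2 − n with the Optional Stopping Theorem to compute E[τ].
E[τ] = 6240

M_n = X_n^2 − n is a martingale (since E[X_{n+1}^2 | F_n] = X_n^2 + 1). By OST (τ has finite mean in a bounded region), E[M_τ] = E[M_0] = X_0^2 − 0 = 80^2 = 6400. Also E[M_τ] = E[X_τ^2] − E[τ]. The walk exits at 0 or 158, with P(hit 158 first) = 80/158, so E[X_τ^2] = 158^2 · 80/158 + 0 = 12640. Thus E[τ] = E[X_τ^2] − E[M_τ] = 12640 − 6400 = 6240 = 80(158 − 80) = 6240.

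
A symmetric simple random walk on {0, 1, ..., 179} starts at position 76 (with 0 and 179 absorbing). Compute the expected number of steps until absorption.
E[τ | X_0 = 76] = 7828

Let v_k = E[τ | X_0 = k]. Boundary: v_0 = v_179 = 0. Recurrence: v_k = 1 + (v_{k-1} + v_{k+1})/2 for 1 ≤ k ≤ 178. The particular solution to v_k − (v_{k-1} + v_{k+1})/2 = 1 is v_k = −k^2. Adding homogeneous solution A + B k and matching boundaries gives v_k = k (179 − k). Substituting k = 76: v_76 = 76 · 103 = 7828.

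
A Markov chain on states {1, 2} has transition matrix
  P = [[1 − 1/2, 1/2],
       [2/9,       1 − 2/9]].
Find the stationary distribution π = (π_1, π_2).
π_1 = 4/13, π_2 = 9/13

Solve πP = π with π_1 + π_2 = 1. From πP = π: π_1 · (1 − 1/2) + π_2 · 2/9 = π_1 ⇒ π_2 · 2/9 = π_1 · 1/2 ⇒ π_2/π_1 = (1/2)/(2/9) = 9/4. Together with π_1 + π_2 = 1:
  π_1 = (2/9)/(1/2 + 2/9) = (2/9)/(13/18) = 4/13,
  π_2 = (1/2)/(1/2 + 2/9) = (1/2)/(13/18) = 9/13.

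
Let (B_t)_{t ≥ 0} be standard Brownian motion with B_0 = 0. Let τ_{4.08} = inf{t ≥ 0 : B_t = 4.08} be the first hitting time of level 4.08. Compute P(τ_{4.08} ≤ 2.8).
P(τ_{4.08} ≤ 2.8) = 2(1 − Φ(4.08/√2.8)) = 2(1 − Φ(2.4383)) ≈ 0.0148

By the reflection principle for standard BM, P(τ_b ≤ t) = 2 · P(B_t ≥ b). Since B_t ~ N(0, t), P(B_t ≥ 4.08) = 1 − Φ(4.08/√t) = 1 − Φ(4.08/√2.8) = 1 − Φ(2.4383) ≈ 0.00738. Doubling: P(τ_{4.08} ≤ 2.8) ≈ 2 · 0.00738 = 0.01476 ≈ 0.0148.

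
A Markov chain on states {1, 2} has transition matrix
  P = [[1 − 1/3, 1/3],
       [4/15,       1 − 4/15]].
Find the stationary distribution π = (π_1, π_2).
π_1 = 4/9, π_2 = 5/9

Solve πP = π with π_1 + π_2 = 1. From πP = π: π_1 · (1 − 1/3) + π_2 · 4/15 = π_1 ⇒ π_2 · 4/15 = π_1 · 1/3 ⇒ π_2/π_1 = (1/3)/(4/15) = 5/4. Together with π_1 + π_2 = 1:
  π_1 = (4/15)/(1/3 + 4/15) = (4/15)/(3/5) = 4/9,
  π_2 = (1/3)/(1/3 + 4/15) = (1/3)/(3/5) = 5/9.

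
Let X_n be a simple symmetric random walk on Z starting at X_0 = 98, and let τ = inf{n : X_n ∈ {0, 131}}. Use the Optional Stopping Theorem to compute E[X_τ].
E[X_τ] = 98

X_n is a martingale and τ is a bounded-mean stopping time (indeed τ is finite a.s. with bounded expectation since the walk is in a bounded region). By the OST, E[X_τ] = E[X_0] = 98. Equivalently: E[X_τ] = 131 · P(hit 131 first) + 0 · P(hit 0 first) = 131 · (98/131) = 98.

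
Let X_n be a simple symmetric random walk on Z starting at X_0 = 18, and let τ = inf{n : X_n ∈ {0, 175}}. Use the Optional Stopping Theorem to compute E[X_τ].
E[X_τ] = 18

X_n is a martingale and τ is a bounded-mean stopping time (indeed τ is finite a.s. with bounded expectation since the walk is in a bounded region). By the OST, E[X_τ] = E[X_0] = 18. Equivalently: E[X_τ] = 175 · P(hit 175 first) + 0 · P(hit 0 first) = 175 · (18/175) = 18.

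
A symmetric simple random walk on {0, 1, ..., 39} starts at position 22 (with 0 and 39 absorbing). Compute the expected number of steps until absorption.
E[τ | X_0 = 22] = 374

Let v_k = E[τ | X_0 = k]. Boundary: v_0 = v_39 = 0. Recurrence: v_k = 1 + (v_{k-1} + v_{k+1})/2 for 1 ≤ k ≤ 38. The particular solution to v_k − (v_{k-1} + v_{k+1})/2 = 1 is v_k = −k^2. Adding homogeneous solution A + B k and matching boundaries gives v_k = k (39 − k). Substituting k = 22: v_22 = 22 · 17 = 374.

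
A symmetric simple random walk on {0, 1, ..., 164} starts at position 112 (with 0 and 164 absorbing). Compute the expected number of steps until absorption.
E[τ | X_0 = 112] = 5824

Let v_k = E[τ | X_0 = k]. Boundary: v_0 = v_164 = 0. Recurrence: v_k = 1 + (v_{k-1} + v_{k+1})/2 for 1 ≤ k ≤ 163. The particular solution to v_k − (v_{k-1} + v_{k+1})/2 = 1 is v_k = −k^2. Adding homogeneous solution A + B k and matching boundaries gives v_k = k (164 − k). Substituting k = 112: v_112 = 112 · 52 = 5824.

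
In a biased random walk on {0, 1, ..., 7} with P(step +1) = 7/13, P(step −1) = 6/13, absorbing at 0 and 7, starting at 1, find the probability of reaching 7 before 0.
P(hit 7 before 0) = (1 − (6/7)^1) / (1 − (6/7)^7) = 117649/543607

Let u_k denote P(reach 7 before 0 | start at k). Boundary: u_0 = 0, u_7 = 1. Recurrence: u_k = 7/13·u_{k+1} + 6/13·u_{k-1} for 1 ≤ k ≤ 6. Try u_k = A + B·r^k with r = q/p = (6/13)/(7/13) = 6/7. Substitution satisfies the recurrence; boundary conditions give:
  u_k = (1 − r^k) / (1 − r^N) = (1 − (6/7)^1) / (1 − (6/7)^7) = 117649/543607.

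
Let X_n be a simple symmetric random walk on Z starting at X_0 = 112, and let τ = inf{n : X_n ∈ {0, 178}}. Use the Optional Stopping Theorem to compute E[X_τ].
E[X_τ] = 112

X_n is a martingale and τ is a bounded-mean stopping time (indeed τ is finite a.s. with bounded expectation since the walk is in a bounded region). By the OST, E[X_τ] = E[X_0] = 112. Equivalently: E[X_τ] = 178 · P(hit 178 first) + 0 · P(hit 0 first) = 178 · (112/178) = 112.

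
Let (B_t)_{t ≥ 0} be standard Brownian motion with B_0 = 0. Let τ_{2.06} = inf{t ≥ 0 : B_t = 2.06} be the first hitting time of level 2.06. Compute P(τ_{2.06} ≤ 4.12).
P(τ_{2.06} ≤ 4.12) = 2(1 − Φ(2.06/√4.12)) = 2(1 − Φ(1.0149)) ≈ 0.3102

By the reflection principle for standard BM, P(τ_b ≤ t) = 2 · P(B_t ≥ b). Since B_t ~ N(0, t), P(B_t ≥ 2.06) = 1 − Φ(2.06/√t) = 1 − Φ(2.06/√4.12) = 1 − Φ(1.0149) ≈ 0.15508. Doubling: P(τ_{2.06} ≤ 4.12) ≈ 2 · 0.15508 = 0.31016 ≈ 0.3102.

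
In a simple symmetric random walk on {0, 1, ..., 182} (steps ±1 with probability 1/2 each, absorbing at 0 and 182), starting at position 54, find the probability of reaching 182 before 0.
P(hit 182 before 0) = 54/182 = 27/91

Let u_k = P(hit 182 before 0 | start at k). Then u_0 = 0, u_182 = 1, and u_k = u_{k-1}/2 + u_{k+1}/2 for 1 ≤ k ≤ 181. This harmonic recurrence is solved by u_k = k/182, giving u_54 = 54/182 = 27/91.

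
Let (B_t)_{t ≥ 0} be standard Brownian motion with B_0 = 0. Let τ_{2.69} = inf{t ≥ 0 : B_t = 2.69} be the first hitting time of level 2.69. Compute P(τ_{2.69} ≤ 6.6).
P(τ_{2.69} ≤ 6.6) = 2(1 − Φ(2.69/√6.6)) = 2(1 − Φ(1.0471)) ≈ 0.2951

By the reflection principle for standard BM, P(τ_b ≤ t) = 2 · P(B_t ≥ b). Since B_t ~ N(0, t), P(B_t ≥ 2.69) = 1 − Φ(2.69/√t) = 1 − Φ(2.69/√6.6) = 1 − Φ(1.0471) ≈ 0.14753. Doubling: P(τ_{2.69} ≤ 6.6) ≈ 2 · 0.14753 = 0.29506 ≈ 0.2951.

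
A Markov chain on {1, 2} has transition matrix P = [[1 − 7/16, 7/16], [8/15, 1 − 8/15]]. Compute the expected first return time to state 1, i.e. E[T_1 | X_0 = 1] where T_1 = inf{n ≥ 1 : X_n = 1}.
E[T_1 | X_0 = 1] = 1/π_1 = 233/128

For an irreducible recurrent Markov chain with stationary distribution π, E[T_i | X_0 = i] = 1/π_i (Kac's formula). Here π_1 = (8/15)/(7/16 + 8/15) = (8/15)/(233/240) = 128/233, so E[T_1 | X_0 = 1] = 1/π_1 = (7/16 + 8/15)/(8/15) = (233/240)/(8/15) = 233/128.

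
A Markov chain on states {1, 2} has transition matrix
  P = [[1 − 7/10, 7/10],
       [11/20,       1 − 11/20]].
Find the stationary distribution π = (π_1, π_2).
π_1 = 11/25, π_2 = 14/25

Solve πP = π with π_1 + π_2 = 1. From πP = π: π_1 · (1 − 7/10) + π_2 · 11/20 = π_1 ⇒ π_2 · 11/20 = π_1 · 7/10 ⇒ π_2/π_1 = (7/10)/(11/20) = 14/11. Together with π_1 + π_2 = 1:
  π_1 = (11/20)/(7/10 + 11/20) = (11/20)/(5/4) = 11/25,
  π_2 = (7/10)/(7/10 + 11/20) = (7/10)/(5/4) = 14/25.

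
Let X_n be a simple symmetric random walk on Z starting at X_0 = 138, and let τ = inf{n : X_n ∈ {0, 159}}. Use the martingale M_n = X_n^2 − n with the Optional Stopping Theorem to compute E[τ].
E[τ] = 2898

M_n = X_n^2 − n is a martingale (since E[X_{n+1}^2 | F_n] = X_n^2 + 1). By OST (τ has finite mean in a bounded region), E[M_τ] = E[M_0] = X_0^2 − 0 = 138^2 = 19044. Also E[M_τ] = E[X_τ^2] − E[τ]. The walk exits at 0 or 159, with P(hit 159 first) = 138/159, so E[X_τ^2] = 159^2 · 138/159 + 0 = 21942. Thus E[τ] = E[X_τ^2] − E[M_τ] = 21942 − 19044 = 2898 = 138(159 − 138) = 2898.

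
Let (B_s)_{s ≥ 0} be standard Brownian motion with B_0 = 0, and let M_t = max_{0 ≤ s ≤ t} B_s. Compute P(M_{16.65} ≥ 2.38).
P(M_{16.65} ≥ 2.38) = 2·P(B_{16.65} ≥ 2.38) = 2(1 − Φ(2.38/√16.65)) ≈ 0.5597

By the reflection principle for Brownian motion, P(M_t ≥ a) = 2 · P(B_t ≥ a) for a ≥ 0. Since B_t ~ N(0, t), P(B_t ≥ 2.38) = 1 − Φ(2.38/√t) = 1 − Φ(2.38/√16.65) = 1 − Φ(0.5833). So
  P(M_{16.65} ≥ 2.38) = 2(1 − Φ(0.5833)) ≈ 0.5597.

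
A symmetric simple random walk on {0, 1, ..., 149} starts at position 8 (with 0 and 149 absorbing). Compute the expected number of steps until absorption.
E[τ | X_0 = 8] = 1128

Let v_k = E[τ | X_0 = k]. Boundary: v_0 = v_149 = 0. Recurrence: v_k = 1 + (v_{k-1} + v_{k+1})/2 for 1 ≤ k ≤ 148. The particular solution to v_k − (v_{k-1} + v_{k+1})/2 = 1 is v_k = −k^2. Adding homogeneous solution A + B k and matching boundaries gives v_k = k (149 − k). Substituting k = 8: v_8 = 8 · 141 = 1128.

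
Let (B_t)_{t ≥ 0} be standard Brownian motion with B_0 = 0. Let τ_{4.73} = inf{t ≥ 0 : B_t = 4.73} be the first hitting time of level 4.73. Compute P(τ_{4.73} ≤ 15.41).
P(τ_{4.73} ≤ 15.41) = 2(1 − Φ(4.73/√15.41)) = 2(1 − Φ(1.2049)) ≈ 0.2282

By the reflection principle for standard BM, P(τ_b ≤ t) = 2 · P(B_t ≥ b). Since B_t ~ N(0, t), P(B_t ≥ 4.73) = 1 − Φ(4.73/√t) = 1 − Φ(4.73/√15.41) = 1 − Φ(1.2049) ≈ 0.11412. Doubling: P(τ_{4.73} ≤ 15.41) ≈ 2 · 0.11412 = 0.22824 ≈ 0.2282.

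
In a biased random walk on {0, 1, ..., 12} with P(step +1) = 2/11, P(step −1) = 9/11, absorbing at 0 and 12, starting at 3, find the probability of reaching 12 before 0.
P(hit 12 before 0) = (1 − (9/2)^3) / (1 − (9/2)^12) = 512/391719185

Let u_k denote P(reach 12 before 0 | start at k). Boundary: u_0 = 0, u_12 = 1. Recurrence: u_k = 2/11·u_{k+1} + 9/11·u_{k-1} for 1 ≤ k ≤ 11. Try u_k = A + B·r^k with r = q/p = (9/11)/(2/11) = 9/2. Substitution satisfies the recurrence; boundary conditions give:
  u_k = (1 − r^k) / (1 − r^N) = (1 − (9/2)^3) / (1 − (9/2)^12) = 512/391719185.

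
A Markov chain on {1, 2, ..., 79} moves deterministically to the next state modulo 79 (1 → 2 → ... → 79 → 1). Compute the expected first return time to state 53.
E[T_53 | X_0 = 53] = 79

The chain cycles deterministically, so starting at state 53 it returns in exactly 79 steps. Equivalently, the stationary distribution is uniform π_j = 1/79 for every state j, so by Kac's formula E[T_53] = 1/π_53 = 79.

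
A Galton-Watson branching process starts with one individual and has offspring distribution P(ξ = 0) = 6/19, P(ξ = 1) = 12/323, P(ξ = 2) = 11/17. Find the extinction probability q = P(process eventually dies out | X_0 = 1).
q = 102/209

The pgf is f(s) = 6/19 + 12/323·s + 11/17·s². The extinction probability q is the smallest fixed point of f in [0, 1]. Setting s = f(s):
  11/17·s² + (12/323 − 1)·s + 6/19 = 0
  11/17·s² − (6/19 + 11/17)·s + 6/19 = 0
which factors as (s − 1)·(11/17·s − 6/19) = 0, giving roots s = 1 and s = (6/19)/(11/17) = 102/209.
Mean offspring μ = 12/323 + 2·11/17 = 430/323 > 1 (supercritical), so q < 1. The extinction probability is the smaller root: q = (6/19)/(11/17) = 102/209.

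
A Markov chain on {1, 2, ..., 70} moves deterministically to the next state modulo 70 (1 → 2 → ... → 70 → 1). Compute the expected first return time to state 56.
E[T_56 | X_0 = 56] = 70

The chain cycles deterministically, so starting at state 56 it returns in exactly 70 steps. Equivalently, the stationary distribution is uniform π_j = 1/70 for every state j, so by Kac's formula E[T_56] = 1/π_56 = 70.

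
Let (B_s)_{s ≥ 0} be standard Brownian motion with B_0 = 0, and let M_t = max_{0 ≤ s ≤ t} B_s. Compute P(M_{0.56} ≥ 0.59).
P(M_{0.56} ≥ 0.59) = 2·P(B_{0.56} ≥ 0.59) = 2(1 − Φ(0.59/√0.56)) ≈ 0.4305

By the reflection principle for Brownian motion, P(M_t ≥ a) = 2 · P(B_t ≥ a) for a ≥ 0. Since B_t ~ N(0, t), P(B_t ≥ 0.59) = 1 − Φ(0.59/√t) = 1 − Φ(0.59/√0.56) = 1 − Φ(0.7884). So
  P(M_{0.56} ≥ 0.59) = 2(1 − Φ(0.7884)) ≈ 0.4305.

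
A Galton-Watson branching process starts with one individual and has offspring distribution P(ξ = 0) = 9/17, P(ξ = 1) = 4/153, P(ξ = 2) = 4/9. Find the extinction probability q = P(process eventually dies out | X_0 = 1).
q = 1

Mean offspring μ = 0·9/17 + 1·4/153 + 2·4/9 = 140/153 ≤ 1. For μ ≤ 1 with offspring not concentrated at 1, the Galton-Watson process goes extinct almost surely, so q = 1.
(Algebraic check: The pgf is f(s) = 9/17 + 4/153·s + 4/9·s². The extinction probability q is the smallest fixed point of f in [0, 1]. Setting s = f(s):
  4/9·s² + (4/153 − 1)·s + 9/17 = 0
  4/9·s² − (9/17 + 4/9)·s + 9/17 = 0
which factors as (s − 1)·(4/9·s − 9/17) = 0, giving roots s = 1 and s = (9/17)/(4/9) = 81/68. Since 81/68 ≥ 1, the smallest root in [0, 1] is s = 1.)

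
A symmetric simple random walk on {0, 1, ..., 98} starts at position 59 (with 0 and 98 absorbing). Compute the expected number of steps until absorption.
E[τ | X_0 = 59] = 2301

Let v_k = E[τ | X_0 = k]. Boundary: v_0 = v_98 = 0. Recurrence: v_k = 1 + (v_{k-1} + v_{k+1})/2 for 1 ≤ k ≤ 97. The particular solution to v_k − (v_{k-1} + v_{k+1})/2 = 1 is v_k = −k^2. Adding homogeneous solution A + B k and matching boundaries gives v_k = k (98 − k). Substituting k = 59: v_59 = 59 · 39 = 2301.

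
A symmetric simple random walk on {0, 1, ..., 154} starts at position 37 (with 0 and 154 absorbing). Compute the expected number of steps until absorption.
E[τ | X_0 = 37] = 4329

Let v_k = E[τ | X_0 = k]. Boundary: v_0 = v_154 = 0. Recurrence: v_k = 1 + (v_{k-1} + v_{k+1})/2 for 1 ≤ k ≤ 153. The particular solution to v_k − (v_{k-1} + v_{k+1})/2 = 1 is v_k = −k^2. Adding homogeneous solution A + B k and matching boundaries gives v_k = k (154 − k). Substituting k = 37: v_37 = 37 · 117 = 4329.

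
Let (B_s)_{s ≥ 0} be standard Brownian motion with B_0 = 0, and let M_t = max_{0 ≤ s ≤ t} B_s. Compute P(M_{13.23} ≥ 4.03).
P(M_{13.23} ≥ 4.03) = 2·P(B_{13.23} ≥ 4.03) = 2(1 − Φ(4.03/√13.23)) ≈ 0.2679

By the reflection principle for Brownian motion, P(M_t ≥ a) = 2 · P(B_t ≥ a) for a ≥ 0. Since B_t ~ N(0, t), P(B_t ≥ 4.03) = 1 − Φ(4.03/√t) = 1 − Φ(4.03/√13.23) = 1 − Φ(1.1080). So
  P(M_{13.23} ≥ 4.03) = 2(1 − Φ(1.1080)) ≈ 0.2679.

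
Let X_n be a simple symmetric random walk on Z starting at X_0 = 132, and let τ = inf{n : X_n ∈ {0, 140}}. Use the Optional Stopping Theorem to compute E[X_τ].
E[X_τ] = 132

X_n is a martingale and τ is a bounded-mean stopping time (indeed τ is finite a.s. with bounded expectation since the walk is in a bounded region). By the OST, E[X_τ] = E[X_0] = 132. Equivalently: E[X_τ] = 140 · P(hit 140 first) + 0 · P(hit 0 first) = 140 · (132/140) = 132.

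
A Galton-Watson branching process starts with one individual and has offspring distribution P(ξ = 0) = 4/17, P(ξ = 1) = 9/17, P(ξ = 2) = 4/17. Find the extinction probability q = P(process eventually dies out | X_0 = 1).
q = 1

Mean offspring μ = 0·4/17 + 1·9/17 + 2·4/17 = 1 ≤ 1. For μ ≤ 1 with offspring not concentrated at 1, the Galton-Watson process goes extinct almost surely, so q = 1.
(Algebraic check: The pgf is f(s) = 4/17 + 9/17·s + 4/17·s². The extinction probability q is the smallest fixed point of f in [0, 1]. Setting s = f(s):
  4/17·s² + (9/17 − 1)·s + 4/17 = 0
  4/17·s² − (4/17 + 4/17)·s + 4/17 = 0
which factors as (s − 1)·(4/17·s − 4/17) = 0, giving roots s = 1 and s = (4/17)/(4/17) = 1. Since 1 ≥ 1, the smallest root in [0, 1] is s = 1.)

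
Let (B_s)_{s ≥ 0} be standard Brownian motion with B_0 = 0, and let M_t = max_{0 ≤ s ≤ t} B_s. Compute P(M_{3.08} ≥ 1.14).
P(M_{3.08} ≥ 1.14) = 2·P(B_{3.08} ≥ 1.14) = 2(1 − Φ(1.14/√3.08)) ≈ 0.5160

By the reflection principle for Brownian motion, P(M_t ≥ a) = 2 · P(B_t ≥ a) for a ≥ 0. Since B_t ~ N(0, t), P(B_t ≥ 1.14) = 1 − Φ(1.14/√t) = 1 − Φ(1.14/√3.08) = 1 − Φ(0.6496). So
  P(M_{3.08} ≥ 1.14) = 2(1 − Φ(0.6496)) ≈ 0.5160.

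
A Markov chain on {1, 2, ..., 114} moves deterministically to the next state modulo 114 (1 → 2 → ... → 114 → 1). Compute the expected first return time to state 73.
E[T_73 | X_0 = 73] = 114

The chain cycles deterministically, so starting at state 73 it returns in exactly 114 steps. Equivalently, the stationary distribution is uniform π_j = 1/114 for every state j, so by Kac's formula E[T_73] = 1/π_73 = 114.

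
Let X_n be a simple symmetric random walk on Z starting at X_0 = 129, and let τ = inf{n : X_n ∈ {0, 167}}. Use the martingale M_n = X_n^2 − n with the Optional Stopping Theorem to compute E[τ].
E[τ] = 4902

M_n = X_n^2 − n is a martingale (since E[X_{n+1}^2 | F_n] = X_n^2 + 1). By OST (τ has finite mean in a bounded region), E[M_τ] = E[M_0] = X_0^2 − 0 = 129^2 = 16641. Also E[M_τ] = E[X_τ^2] − E[τ]. The walk exits at 0 or 167, with P(hit 167 first) = 129/167, so E[X_τ^2] = 167^2 · 129/167 + 0 = 21543. Thus E[τ] = E[X_τ^2] − E[M_τ] = 21543 − 16641 = 4902 = 129(167 − 129) = 4902.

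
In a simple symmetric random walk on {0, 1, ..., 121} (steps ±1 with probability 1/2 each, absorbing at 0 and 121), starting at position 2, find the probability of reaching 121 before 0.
P(hit 121 before 0) = 2/121

Let u_k = P(hit 121 before 0 | start at k). Then u_0 = 0, u_121 = 1, and u_k = u_{k-1}/2 + u_{k+1}/2 for 1 ≤ k ≤ 120. This harmonic recurrence is solved by u_k = k/121, giving u_2 = 2/121.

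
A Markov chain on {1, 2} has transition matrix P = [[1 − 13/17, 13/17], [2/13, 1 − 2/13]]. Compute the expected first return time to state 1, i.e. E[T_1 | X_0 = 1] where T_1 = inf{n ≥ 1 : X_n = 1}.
E[T_1 | X_0 = 1] = 1/π_1 = 203/34

For an irreducible recurrent Markov chain with stationary distribution π, E[T_i | X_0 = i] = 1/π_i (Kac's formula). Here π_1 = (2/13)/(13/17 + 2/13) = (2/13)/(203/221) = 34/203, so E[T_1 | X_0 = 1] = 1/π_1 = (13/17 + 2/13)/(2/13) = (203/221)/(2/13) = 203/34.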